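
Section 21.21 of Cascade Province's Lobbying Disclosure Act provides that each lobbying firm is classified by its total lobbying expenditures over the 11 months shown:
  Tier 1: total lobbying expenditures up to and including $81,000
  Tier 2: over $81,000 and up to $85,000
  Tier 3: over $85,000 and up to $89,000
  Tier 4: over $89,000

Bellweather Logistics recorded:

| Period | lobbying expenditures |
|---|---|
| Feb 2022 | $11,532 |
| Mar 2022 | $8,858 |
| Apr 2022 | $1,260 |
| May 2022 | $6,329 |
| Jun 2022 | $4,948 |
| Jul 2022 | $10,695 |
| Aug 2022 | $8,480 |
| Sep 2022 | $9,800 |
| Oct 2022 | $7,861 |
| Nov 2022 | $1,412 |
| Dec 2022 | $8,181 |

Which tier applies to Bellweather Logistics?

Tier 1

Total lobbying expenditures: $11,532 + $8,858 + $1,260 + $6,329 + $4,948 + $10,695 + $8,480 + $9,800 + $7,861 + $1,412 + $8,181 = $79,356.
$79,356 ≤ $81,000, so Tier 1 applies.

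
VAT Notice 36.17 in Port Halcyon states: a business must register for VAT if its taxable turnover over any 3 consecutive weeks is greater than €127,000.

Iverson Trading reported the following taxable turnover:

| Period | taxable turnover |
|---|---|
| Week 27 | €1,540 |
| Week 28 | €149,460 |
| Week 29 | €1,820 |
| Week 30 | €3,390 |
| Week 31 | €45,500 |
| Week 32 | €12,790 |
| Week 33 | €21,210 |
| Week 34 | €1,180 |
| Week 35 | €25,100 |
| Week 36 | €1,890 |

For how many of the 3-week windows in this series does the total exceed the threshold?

Week 27–Week 29: €1,540 + €149,460 + €1,820 = €152,820 (over)
Week 28–Week 30: €149,460 + €1,820 + €3,390 = €154,670 (over)
Week 29–Week 31: €1,820 + €3,390 + €45,500 = €50,710 (under)
Week 30–Week 32: €3,390 + €45,500 + €12,790 = €61,680 (under)
Week 31–Week 33: €45,500 + €12,790 + €21,210 = €79,500 (under)
Week 32–Week 34: €12,790 + €21,210 + €1,180 = €35,180 (under)
Week 33–Week 35: €21,210 + €1,180 + €25,100 = €47,490 (under)
Week 34–Week 36: €1,180 + €25,100 + €1,890 = €28,170 (under)
2 windows exceed the threshold.

2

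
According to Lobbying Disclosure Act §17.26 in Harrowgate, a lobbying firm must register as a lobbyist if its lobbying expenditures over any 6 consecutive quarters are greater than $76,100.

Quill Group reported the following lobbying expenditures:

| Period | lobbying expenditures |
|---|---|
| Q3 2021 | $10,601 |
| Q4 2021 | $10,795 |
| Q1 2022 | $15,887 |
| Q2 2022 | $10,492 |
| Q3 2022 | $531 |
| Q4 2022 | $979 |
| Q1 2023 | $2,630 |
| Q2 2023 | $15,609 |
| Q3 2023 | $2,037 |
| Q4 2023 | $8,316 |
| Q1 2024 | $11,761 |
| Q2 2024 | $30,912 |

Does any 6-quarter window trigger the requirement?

Q3 2021–Q4 2022: $10,601 + $10,795 + $15,887 + $10,492 + $531 + $979 = $49,285 (under)
Q4 2021–Q1 2023: $10,795 + $15,887 + $10,492 + $531 + $979 + $2,630 = $41,314 (under)
Q1 2022–Q2 2023: $15,887 + $10,492 + $531 + $979 + $2,630 + $15,609 = $46,128 (under)
Q2 2022–Q3 2023: $10,492 + $531 + $979 + $2,630 + $15,609 + $2,037 = $32,278 (under)
Q3 2022–Q4 2023: $531 + $979 + $2,630 + $15,609 + $2,037 + $8,316 = $30,102 (under)
Q4 2022–Q1 2024: $979 + $2,630 + $15,609 + $2,037 + $8,316 + $11,761 = $41,332 (under)
Q1 2023–Q2 2024: $2,630 + $15,609 + $2,037 + $8,316 + $11,761 + $30,912 = $71,265 (under)
No window exceeds $76,100.

No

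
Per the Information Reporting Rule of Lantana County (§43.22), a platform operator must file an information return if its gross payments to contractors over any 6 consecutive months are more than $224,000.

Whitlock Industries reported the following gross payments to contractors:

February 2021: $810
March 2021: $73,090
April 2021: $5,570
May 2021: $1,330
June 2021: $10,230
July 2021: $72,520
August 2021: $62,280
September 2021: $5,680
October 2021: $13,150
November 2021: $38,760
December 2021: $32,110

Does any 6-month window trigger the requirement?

February 2021–July 2021: $810 + $73,090 + $5,570 + $1,330 + $10,230 + $72,520 = $163,550 (under)
March 2021–August 2021: $73,090 + $5,570 + $1,330 + $10,230 + $72,520 + $62,280 = $225,020 (over)
April 2021–September 2021: $5,570 + $1,330 + $10,230 + $72,520 + $62,280 + $5,680 = $157,610 (under)
May 2021–October 2021: $1,330 + $10,230 + $72,520 + $62,280 + $5,680 + $13,150 = $165,190 (under)
June 2021–November 2021: $10,230 + $72,520 + $62,280 + $5,680 + $13,150 + $38,760 = $202,620 (under)
July 2021–December 2021: $72,520 + $62,280 + $5,680 + $13,150 + $38,760 + $32,110 = $224,500 (over)
At least one window exceeds $224,000.

Yes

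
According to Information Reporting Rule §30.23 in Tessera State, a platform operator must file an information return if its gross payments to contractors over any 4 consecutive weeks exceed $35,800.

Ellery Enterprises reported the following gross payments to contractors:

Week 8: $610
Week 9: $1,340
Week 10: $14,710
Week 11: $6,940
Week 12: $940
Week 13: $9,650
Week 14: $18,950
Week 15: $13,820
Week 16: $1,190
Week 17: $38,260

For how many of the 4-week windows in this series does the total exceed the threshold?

Week 8–Week 11: $610 + $1,340 + $14,710 + $6,940 = $23,600 (under)
Week 9–Week 12: $1,340 + $14,710 + $6,940 + $940 = $23,930 (under)
Week 10–Week 13: $14,710 + $6,940 + $940 + $9,650 = $32,240 (under)
Week 11–Week 14: $6,940 + $940 + $9,650 + $18,950 = $36,480 (over)
Week 12–Week 15: $940 + $9,650 + $18,950 + $13,820 = $43,360 (over)
Week 13–Week 16: $9,650 + $18,950 + $13,820 + $1,190 = $43,610 (over)
Week 14–Week 17: $18,950 + $13,820 + $1,190 + $38,260 = $72,220 (over)
4 windows exceed the threshold.

4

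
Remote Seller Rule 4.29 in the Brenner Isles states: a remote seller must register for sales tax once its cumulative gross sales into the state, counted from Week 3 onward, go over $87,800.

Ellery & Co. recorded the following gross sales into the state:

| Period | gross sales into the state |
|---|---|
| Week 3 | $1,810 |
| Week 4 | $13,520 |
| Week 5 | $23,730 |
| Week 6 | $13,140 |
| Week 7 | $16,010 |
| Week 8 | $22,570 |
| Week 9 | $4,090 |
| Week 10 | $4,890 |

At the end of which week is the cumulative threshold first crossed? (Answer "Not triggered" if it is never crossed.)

Through Week 3: $1,810
Through Week 4: $15,330
Through Week 5: $39,060
Through Week 6: $52,200
Through Week 7: $68,210
Through Week 8: $90,780 ← exceeds threshold

Week 8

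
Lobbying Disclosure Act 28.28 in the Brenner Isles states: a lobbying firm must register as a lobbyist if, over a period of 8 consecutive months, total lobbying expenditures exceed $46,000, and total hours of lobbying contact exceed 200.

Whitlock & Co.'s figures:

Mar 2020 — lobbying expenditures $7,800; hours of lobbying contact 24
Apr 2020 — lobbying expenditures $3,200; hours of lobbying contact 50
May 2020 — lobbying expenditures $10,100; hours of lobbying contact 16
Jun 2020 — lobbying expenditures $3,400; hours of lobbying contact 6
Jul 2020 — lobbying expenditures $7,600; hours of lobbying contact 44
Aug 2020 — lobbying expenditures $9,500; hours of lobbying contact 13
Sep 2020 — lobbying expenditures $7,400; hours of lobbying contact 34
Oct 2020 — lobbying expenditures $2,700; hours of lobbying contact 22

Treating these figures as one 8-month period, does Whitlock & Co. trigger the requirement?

Total lobbying expenditures: $7,800 + $3,200 + $10,100 + $3,400 + $7,600 + $9,500 + $7,400 + $2,700 = $51,700 (> $46,000).
Total hours of lobbying contact: 24 + 50 + 16 + 6 + 44 + 13 + 34 + 22 = 209 (> 200).
The test is 'and': both thresholds are exceeded.

Yes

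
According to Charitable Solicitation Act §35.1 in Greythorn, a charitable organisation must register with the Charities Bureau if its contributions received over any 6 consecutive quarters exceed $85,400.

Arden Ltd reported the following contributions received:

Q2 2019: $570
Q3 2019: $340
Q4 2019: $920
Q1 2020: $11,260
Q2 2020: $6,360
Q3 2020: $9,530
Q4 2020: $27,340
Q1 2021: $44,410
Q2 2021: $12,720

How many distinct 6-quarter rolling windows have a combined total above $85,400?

2

Q2 2019–Q3 2020: $570 + $340 + $920 + $11,260 + $6,360 + $9,530 = $28,980 (under)
Q3 2019–Q4 2020: $340 + $920 + $11,260 + $6,360 + $9,530 + $27,340 = $55,750 (under)
Q4 2019–Q1 2021: $920 + $11,260 + $6,360 + $9,530 + $27,340 + $44,410 = $99,820 (over)
Q1 2020–Q2 2021: $11,260 + $6,360 + $9,530 + $27,340 + $44,410 + $12,720 = $111,620 (over)
2 windows exceed the threshold.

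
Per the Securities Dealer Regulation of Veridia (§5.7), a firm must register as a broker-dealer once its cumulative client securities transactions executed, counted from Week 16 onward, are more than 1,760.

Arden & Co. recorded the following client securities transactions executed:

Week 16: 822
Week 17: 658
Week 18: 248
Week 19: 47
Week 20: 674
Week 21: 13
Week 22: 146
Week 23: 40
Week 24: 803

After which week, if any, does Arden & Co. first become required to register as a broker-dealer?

Through Week 16: 822
Through Week 17: 1,480
Through Week 18: 1,728
Through Week 19: 1,775 ← exceeds threshold

Week 19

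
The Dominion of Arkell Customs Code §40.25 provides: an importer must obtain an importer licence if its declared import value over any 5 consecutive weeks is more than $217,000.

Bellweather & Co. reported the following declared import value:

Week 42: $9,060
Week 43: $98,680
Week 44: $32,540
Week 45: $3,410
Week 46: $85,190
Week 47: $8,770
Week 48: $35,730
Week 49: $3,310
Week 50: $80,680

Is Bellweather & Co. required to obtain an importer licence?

Yes

Week 42–Week 46: $9,060 + $98,680 + $32,540 + $3,410 + $85,190 = $228,880 (over)
Week 43–Week 47: $98,680 + $32,540 + $3,410 + $85,190 + $8,770 = $228,590 (over)
Week 44–Week 48: $32,540 + $3,410 + $85,190 + $8,770 + $35,730 = $165,640 (under)
Week 45–Week 49: $3,410 + $85,190 + $8,770 + $35,730 + $3,310 = $136,410 (under)
Week 46–Week 50: $85,190 + $8,770 + $35,730 + $3,310 + $80,680 = $213,680 (under)
At least one window exceeds $217,000.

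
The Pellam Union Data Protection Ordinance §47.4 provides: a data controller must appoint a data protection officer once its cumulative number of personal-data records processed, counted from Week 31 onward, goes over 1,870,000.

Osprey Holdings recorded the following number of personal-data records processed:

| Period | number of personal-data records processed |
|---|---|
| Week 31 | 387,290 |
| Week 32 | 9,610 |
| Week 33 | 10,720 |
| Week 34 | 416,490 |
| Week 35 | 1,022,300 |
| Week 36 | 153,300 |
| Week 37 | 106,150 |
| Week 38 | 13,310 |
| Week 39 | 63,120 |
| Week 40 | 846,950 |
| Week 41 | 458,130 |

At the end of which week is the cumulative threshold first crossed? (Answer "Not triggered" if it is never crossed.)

Week 36

Through Week 31: 387,290
Through Week 32: 396,900
Through Week 33: 407,620
Through Week 34: 824,110
Through Week 35: 1,846,410
Through Week 36: 1,999,710 ← exceeds threshold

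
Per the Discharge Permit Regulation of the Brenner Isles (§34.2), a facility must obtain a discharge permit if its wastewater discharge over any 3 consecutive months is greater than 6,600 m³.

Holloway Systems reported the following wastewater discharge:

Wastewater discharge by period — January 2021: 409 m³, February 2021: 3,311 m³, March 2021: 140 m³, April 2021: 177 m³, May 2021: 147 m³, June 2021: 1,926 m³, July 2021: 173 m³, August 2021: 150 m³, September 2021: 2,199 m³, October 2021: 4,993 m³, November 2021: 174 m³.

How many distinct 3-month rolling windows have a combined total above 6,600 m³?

2

January 2021–March 2021: 409 m³ + 3,311 m³ + 140 m³ = 3,860 m³ (under)
February 2021–April 2021: 3,311 m³ + 140 m³ + 177 m³ = 3,628 m³ (under)
March 2021–May 2021: 140 m³ + 177 m³ + 147 m³ = 464 m³ (under)
April 2021–June 2021: 177 m³ + 147 m³ + 1,926 m³ = 2,250 m³ (under)
May 2021–July 2021: 147 m³ + 1,926 m³ + 173 m³ = 2,246 m³ (under)
June 2021–August 2021: 1,926 m³ + 173 m³ + 150 m³ = 2,249 m³ (under)
July 2021–September 2021: 173 m³ + 150 m³ + 2,199 m³ = 2,522 m³ (under)
August 2021–October 2021: 150 m³ + 2,199 m³ + 4,993 m³ = 7,342 m³ (over)
September 2021–November 2021: 2,199 m³ + 4,993 m³ + 174 m³ = 7,366 m³ (over)
2 windows exceed the threshold.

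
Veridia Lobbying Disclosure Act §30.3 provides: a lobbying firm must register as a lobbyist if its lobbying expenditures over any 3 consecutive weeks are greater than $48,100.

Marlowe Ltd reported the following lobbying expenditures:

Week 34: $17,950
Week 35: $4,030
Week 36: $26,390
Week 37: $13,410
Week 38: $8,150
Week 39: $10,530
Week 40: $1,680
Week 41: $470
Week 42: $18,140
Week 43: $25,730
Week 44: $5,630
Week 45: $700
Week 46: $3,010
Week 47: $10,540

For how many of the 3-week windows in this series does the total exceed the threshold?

2

Week 34–Week 36: $17,950 + $4,030 + $26,390 = $48,370 (over)
Week 35–Week 37: $4,030 + $26,390 + $13,410 = $43,830 (under)
Week 36–Week 38: $26,390 + $13,410 + $8,150 = $47,950 (under)
Week 37–Week 39: $13,410 + $8,150 + $10,530 = $32,090 (under)
Week 38–Week 40: $8,150 + $10,530 + $1,680 = $20,360 (under)
Week 39–Week 41: $10,530 + $1,680 + $470 = $12,680 (under)
Week 40–Week 42: $1,680 + $470 + $18,140 = $20,290 (under)
Week 41–Week 43: $470 + $18,140 + $25,730 = $44,340 (under)
Week 42–Week 44: $18,140 + $25,730 + $5,630 = $49,500 (over)
Week 43–Week 45: $25,730 + $5,630 + $700 = $32,060 (under)
Week 44–Week 46: $5,630 + $700 + $3,010 = $9,340 (under)
Week 45–Week 47: $700 + $3,010 + $10,540 = $14,250 (under)
2 windows exceed the threshold.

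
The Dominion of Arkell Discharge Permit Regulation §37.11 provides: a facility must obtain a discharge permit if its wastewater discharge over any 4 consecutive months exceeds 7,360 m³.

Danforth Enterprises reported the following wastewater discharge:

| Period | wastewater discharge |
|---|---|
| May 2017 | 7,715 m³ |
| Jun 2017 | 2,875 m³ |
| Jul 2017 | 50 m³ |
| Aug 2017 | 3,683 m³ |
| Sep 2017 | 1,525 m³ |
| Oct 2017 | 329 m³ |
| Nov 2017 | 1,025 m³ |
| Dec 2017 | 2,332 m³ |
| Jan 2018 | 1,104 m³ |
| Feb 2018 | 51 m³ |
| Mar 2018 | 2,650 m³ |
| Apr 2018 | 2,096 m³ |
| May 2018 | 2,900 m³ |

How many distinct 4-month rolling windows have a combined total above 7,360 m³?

May 2017–Aug 2017: 7,715 m³ + 2,875 m³ + 50 m³ + 3,683 m³ = 14,323 m³ (over)
Jun 2017–Sep 2017: 2,875 m³ + 50 m³ + 3,683 m³ + 1,525 m³ = 8,133 m³ (over)
Jul 2017–Oct 2017: 50 m³ + 3,683 m³ + 1,525 m³ + 329 m³ = 5,587 m³ (under)
Aug 2017–Nov 2017: 3,683 m³ + 1,525 m³ + 329 m³ + 1,025 m³ = 6,562 m³ (under)
Sep 2017–Dec 2017: 1,525 m³ + 329 m³ + 1,025 m³ + 2,332 m³ = 5,211 m³ (under)
Oct 2017–Jan 2018: 329 m³ + 1,025 m³ + 2,332 m³ + 1,104 m³ = 4,790 m³ (under)
Nov 2017–Feb 2018: 1,025 m³ + 2,332 m³ + 1,104 m³ + 51 m³ = 4,512 m³ (under)
Dec 2017–Mar 2018: 2,332 m³ + 1,104 m³ + 51 m³ + 2,650 m³ = 6,137 m³ (under)
Jan 2018–Apr 2018: 1,104 m³ + 51 m³ + 2,650 m³ + 2,096 m³ = 5,901 m³ (under)
Feb 2018–May 2018: 51 m³ + 2,650 m³ + 2,096 m³ + 2,900 m³ = 7,697 m³ (over)
3 windows exceed the threshold.

3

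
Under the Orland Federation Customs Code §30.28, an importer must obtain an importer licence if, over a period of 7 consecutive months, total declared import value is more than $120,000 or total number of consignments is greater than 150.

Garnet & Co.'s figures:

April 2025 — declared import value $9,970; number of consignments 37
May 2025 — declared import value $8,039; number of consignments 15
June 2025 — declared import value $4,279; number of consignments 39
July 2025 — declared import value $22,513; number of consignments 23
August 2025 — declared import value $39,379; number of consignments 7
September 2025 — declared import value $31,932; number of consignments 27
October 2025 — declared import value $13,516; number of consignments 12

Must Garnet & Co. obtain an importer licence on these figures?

Yes

Total declared import value: $9,970 + $8,039 + $4,279 + $22,513 + $39,379 + $31,932 + $13,516 = $129,628 (> $120,000).
Total number of consignments: 37 + 15 + 39 + 23 + 7 + 27 + 12 = 160 (> 150).
The test is 'or': at least one threshold is exceeded.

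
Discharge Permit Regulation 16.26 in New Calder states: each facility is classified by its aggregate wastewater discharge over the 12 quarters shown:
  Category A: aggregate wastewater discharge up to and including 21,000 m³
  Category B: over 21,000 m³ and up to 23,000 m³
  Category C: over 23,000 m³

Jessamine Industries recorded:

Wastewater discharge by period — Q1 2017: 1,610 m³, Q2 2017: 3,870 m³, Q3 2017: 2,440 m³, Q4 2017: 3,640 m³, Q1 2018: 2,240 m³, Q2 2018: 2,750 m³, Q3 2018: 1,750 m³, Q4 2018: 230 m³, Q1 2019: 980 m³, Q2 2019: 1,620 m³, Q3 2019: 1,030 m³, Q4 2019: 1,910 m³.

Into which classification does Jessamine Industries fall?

Category C

Aggregate wastewater discharge: 1,610 m³ + 3,870 m³ + 2,440 m³ + 3,640 m³ + 2,240 m³ + 2,750 m³ + 1,750 m³ + 230 m³ + 980 m³ + 1,620 m³ + 1,030 m³ + 1,910 m³ = 24,070 m³.
24,070 m³ > 23,000 m³, so Category C applies.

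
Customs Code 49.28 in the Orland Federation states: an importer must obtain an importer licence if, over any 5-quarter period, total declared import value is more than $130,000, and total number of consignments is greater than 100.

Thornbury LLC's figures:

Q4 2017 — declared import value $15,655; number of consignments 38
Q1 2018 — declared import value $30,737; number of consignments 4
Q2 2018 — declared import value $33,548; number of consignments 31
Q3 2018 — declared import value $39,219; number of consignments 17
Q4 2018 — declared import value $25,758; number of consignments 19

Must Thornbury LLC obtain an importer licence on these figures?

Total declared import value: $15,655 + $30,737 + $33,548 + $39,219 + $25,758 = $144,917 (> $130,000).
Total number of consignments: 38 + 4 + 31 + 17 + 19 = 109 (> 100).
The test is 'and': both thresholds are exceeded.

Yes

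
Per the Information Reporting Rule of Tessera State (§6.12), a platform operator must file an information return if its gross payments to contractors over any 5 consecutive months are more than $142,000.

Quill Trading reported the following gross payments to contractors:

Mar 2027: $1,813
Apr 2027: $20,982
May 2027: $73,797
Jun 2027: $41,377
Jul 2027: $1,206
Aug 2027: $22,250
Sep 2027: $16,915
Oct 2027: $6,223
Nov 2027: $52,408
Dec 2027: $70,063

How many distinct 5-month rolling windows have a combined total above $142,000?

3

Mar 2027–Jul 2027: $1,813 + $20,982 + $73,797 + $41,377 + $1,206 = $139,175 (under)
Apr 2027–Aug 2027: $20,982 + $73,797 + $41,377 + $1,206 + $22,250 = $159,612 (over)
May 2027–Sep 2027: $73,797 + $41,377 + $1,206 + $22,250 + $16,915 = $155,545 (over)
Jun 2027–Oct 2027: $41,377 + $1,206 + $22,250 + $16,915 + $6,223 = $87,971 (under)
Jul 2027–Nov 2027: $1,206 + $22,250 + $16,915 + $6,223 + $52,408 = $99,002 (under)
Aug 2027–Dec 2027: $22,250 + $16,915 + $6,223 + $52,408 + $70,063 = $167,859 (over)
3 windows exceed the threshold.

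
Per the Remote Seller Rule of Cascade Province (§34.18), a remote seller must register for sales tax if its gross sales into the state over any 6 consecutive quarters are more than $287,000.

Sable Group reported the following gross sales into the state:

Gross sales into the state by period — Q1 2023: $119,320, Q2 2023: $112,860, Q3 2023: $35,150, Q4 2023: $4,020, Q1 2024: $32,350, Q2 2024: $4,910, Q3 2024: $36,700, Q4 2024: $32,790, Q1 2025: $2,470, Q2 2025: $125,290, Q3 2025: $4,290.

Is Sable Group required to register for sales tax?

Q1 2023–Q2 2024: $119,320 + $112,860 + $35,150 + $4,020 + $32,350 + $4,910 = $308,610 (over)
Q2 2023–Q3 2024: $112,860 + $35,150 + $4,020 + $32,350 + $4,910 + $36,700 = $225,990 (under)
Q3 2023–Q4 2024: $35,150 + $4,020 + $32,350 + $4,910 + $36,700 + $32,790 = $145,920 (under)
Q4 2023–Q1 2025: $4,020 + $32,350 + $4,910 + $36,700 + $32,790 + $2,470 = $113,240 (under)
Q1 2024–Q2 2025: $32,350 + $4,910 + $36,700 + $32,790 + $2,470 + $125,290 = $234,510 (under)
Q2 2024–Q3 2025: $4,910 + $36,700 + $32,790 + $2,470 + $125,290 + $4,290 = $206,450 (under)
At least one window exceeds $287,000.

Yes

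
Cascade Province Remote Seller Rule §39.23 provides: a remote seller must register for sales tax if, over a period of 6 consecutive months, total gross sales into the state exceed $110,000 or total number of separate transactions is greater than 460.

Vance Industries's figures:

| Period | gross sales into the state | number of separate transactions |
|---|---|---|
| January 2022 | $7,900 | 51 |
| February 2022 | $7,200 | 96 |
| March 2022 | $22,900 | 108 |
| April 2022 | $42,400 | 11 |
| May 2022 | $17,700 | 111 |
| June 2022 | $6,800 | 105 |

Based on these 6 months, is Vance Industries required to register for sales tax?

Total gross sales into the state: $7,900 + $7,200 + $22,900 + $42,400 + $17,700 + $6,800 = $104,900 (≤ $110,000).
Total number of separate transactions: 51 + 96 + 108 + 11 + 111 + 105 = 482 (> 460).
The test is 'or': at least one threshold is exceeded.

Yes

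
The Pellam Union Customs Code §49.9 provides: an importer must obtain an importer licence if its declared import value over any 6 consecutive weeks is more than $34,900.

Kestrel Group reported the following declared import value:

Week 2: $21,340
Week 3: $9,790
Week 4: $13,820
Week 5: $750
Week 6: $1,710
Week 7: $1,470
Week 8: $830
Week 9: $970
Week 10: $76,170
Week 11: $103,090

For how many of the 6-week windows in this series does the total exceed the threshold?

Week 2–Week 7: $21,340 + $9,790 + $13,820 + $750 + $1,710 + $1,470 = $48,880 (over)
Week 3–Week 8: $9,790 + $13,820 + $750 + $1,710 + $1,470 + $830 = $28,370 (under)
Week 4–Week 9: $13,820 + $750 + $1,710 + $1,470 + $830 + $970 = $19,550 (under)
Week 5–Week 10: $750 + $1,710 + $1,470 + $830 + $970 + $76,170 = $81,900 (over)
Week 6–Week 11: $1,710 + $1,470 + $830 + $970 + $76,170 + $103,090 = $184,240 (over)
3 windows exceed the threshold.

3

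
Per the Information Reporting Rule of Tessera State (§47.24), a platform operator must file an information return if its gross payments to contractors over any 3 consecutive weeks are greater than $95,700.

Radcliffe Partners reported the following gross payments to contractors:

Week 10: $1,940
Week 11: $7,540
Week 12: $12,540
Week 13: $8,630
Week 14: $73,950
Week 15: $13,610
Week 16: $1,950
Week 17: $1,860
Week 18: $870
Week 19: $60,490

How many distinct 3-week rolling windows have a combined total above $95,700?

Week 10–Week 12: $1,940 + $7,540 + $12,540 = $22,020 (under)
Week 11–Week 13: $7,540 + $12,540 + $8,630 = $28,710 (under)
Week 12–Week 14: $12,540 + $8,630 + $73,950 = $95,120 (under)
Week 13–Week 15: $8,630 + $73,950 + $13,610 = $96,190 (over)
Week 14–Week 16: $73,950 + $13,610 + $1,950 = $89,510 (under)
Week 15–Week 17: $13,610 + $1,950 + $1,860 = $17,420 (under)
Week 16–Week 18: $1,950 + $1,860 + $870 = $4,680 (under)
Week 17–Week 19: $1,860 + $870 + $60,490 = $63,220 (under)
1 window exceeds the threshold.

1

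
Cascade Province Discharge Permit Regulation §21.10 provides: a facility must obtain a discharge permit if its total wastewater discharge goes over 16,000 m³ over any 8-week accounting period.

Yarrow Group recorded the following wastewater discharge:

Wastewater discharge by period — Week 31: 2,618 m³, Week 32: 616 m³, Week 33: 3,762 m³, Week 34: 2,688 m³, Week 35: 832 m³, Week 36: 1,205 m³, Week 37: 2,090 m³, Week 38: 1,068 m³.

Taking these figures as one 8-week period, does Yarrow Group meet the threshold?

Total wastewater discharge: 2,618 m³ + 616 m³ + 3,762 m³ + 2,688 m³ + 832 m³ + 1,205 m³ + 2,090 m³ + 1,068 m³ = 14,879 m³.
14,879 m³ ≤ 16,000 m³, so the threshold is not exceeded.

No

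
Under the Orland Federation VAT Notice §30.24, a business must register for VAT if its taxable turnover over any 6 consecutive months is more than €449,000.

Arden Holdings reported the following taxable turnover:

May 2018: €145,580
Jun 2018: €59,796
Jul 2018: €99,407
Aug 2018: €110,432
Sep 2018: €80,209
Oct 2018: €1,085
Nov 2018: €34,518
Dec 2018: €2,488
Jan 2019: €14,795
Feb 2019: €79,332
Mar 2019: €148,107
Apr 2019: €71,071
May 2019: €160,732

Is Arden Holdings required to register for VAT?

May 2018–Oct 2018: €145,580 + €59,796 + €99,407 + €110,432 + €80,209 + €1,085 = €496,509 (over)
Jun 2018–Nov 2018: €59,796 + €99,407 + €110,432 + €80,209 + €1,085 + €34,518 = €385,447 (under)
Jul 2018–Dec 2018: €99,407 + €110,432 + €80,209 + €1,085 + €34,518 + €2,488 = €328,139 (under)
Aug 2018–Jan 2019: €110,432 + €80,209 + €1,085 + €34,518 + €2,488 + €14,795 = €243,527 (under)
Sep 2018–Feb 2019: €80,209 + €1,085 + €34,518 + €2,488 + €14,795 + €79,332 = €212,427 (under)
Oct 2018–Mar 2019: €1,085 + €34,518 + €2,488 + €14,795 + €79,332 + €148,107 = €280,325 (under)
Nov 2018–Apr 2019: €34,518 + €2,488 + €14,795 + €79,332 + €148,107 + €71,071 = €350,311 (under)
Dec 2018–May 2019: €2,488 + €14,795 + €79,332 + €148,107 + €71,071 + €160,732 = €476,525 (over)
At least one window exceeds €449,000.

Yes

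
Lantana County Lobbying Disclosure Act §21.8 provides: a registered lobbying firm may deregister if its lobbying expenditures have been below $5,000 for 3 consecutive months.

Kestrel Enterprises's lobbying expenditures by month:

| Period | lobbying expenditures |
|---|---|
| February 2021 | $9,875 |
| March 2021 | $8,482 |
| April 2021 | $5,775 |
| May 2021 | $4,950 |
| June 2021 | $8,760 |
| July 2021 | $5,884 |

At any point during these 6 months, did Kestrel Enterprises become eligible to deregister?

No

Months below $5,000: May 2021.
Longest run of consecutive months below the threshold: 1.
1 < 3, so Kestrel Enterprises never became eligible.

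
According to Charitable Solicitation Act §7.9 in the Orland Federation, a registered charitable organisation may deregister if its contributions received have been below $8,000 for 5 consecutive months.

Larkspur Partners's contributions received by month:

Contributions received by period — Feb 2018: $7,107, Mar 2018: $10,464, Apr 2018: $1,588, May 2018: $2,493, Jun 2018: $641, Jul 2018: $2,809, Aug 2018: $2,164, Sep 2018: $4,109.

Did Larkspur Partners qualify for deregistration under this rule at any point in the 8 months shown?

Yes

Months below $8,000: Feb 2018, Apr 2018, May 2018, Jun 2018, Jul 2018, Aug 2018, Sep 2018.
Longest run of consecutive months below the threshold: 6.
6 ≥ 5, so Larkspur Partners became eligible.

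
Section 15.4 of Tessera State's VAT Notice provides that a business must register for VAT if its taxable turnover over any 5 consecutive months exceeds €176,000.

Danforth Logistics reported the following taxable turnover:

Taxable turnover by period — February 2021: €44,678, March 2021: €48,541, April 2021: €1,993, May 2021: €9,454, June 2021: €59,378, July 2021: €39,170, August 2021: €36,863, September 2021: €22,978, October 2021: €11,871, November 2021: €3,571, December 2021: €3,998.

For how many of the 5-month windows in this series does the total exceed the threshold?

0

February 2021–June 2021: €44,678 + €48,541 + €1,993 + €9,454 + €59,378 = €164,044 (under)
March 2021–July 2021: €48,541 + €1,993 + €9,454 + €59,378 + €39,170 = €158,536 (under)
April 2021–August 2021: €1,993 + €9,454 + €59,378 + €39,170 + €36,863 = €146,858 (under)
May 2021–September 2021: €9,454 + €59,378 + €39,170 + €36,863 + €22,978 = €167,843 (under)
June 2021–October 2021: €59,378 + €39,170 + €36,863 + €22,978 + €11,871 = €170,260 (under)
July 2021–November 2021: €39,170 + €36,863 + €22,978 + €11,871 + €3,571 = €114,453 (under)
August 2021–December 2021: €36,863 + €22,978 + €11,871 + €3,571 + €3,998 = €79,281 (under)
0 windows exceed the threshold.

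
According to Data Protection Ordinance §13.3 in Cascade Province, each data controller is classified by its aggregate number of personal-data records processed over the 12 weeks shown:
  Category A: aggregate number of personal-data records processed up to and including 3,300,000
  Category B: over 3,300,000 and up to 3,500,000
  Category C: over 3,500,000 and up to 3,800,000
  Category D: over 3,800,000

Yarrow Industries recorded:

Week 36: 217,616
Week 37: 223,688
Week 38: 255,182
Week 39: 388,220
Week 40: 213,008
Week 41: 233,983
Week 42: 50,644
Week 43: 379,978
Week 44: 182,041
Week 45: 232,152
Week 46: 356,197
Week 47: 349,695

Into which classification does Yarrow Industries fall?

Category A

Aggregate number of personal-data records processed: 217,616 + 223,688 + 255,182 + 388,220 + 213,008 + 233,983 + 50,644 + 379,978 + 182,041 + 232,152 + 356,197 + 349,695 = 3,082,404.
3,082,404 ≤ 3,300,000, so Category A applies.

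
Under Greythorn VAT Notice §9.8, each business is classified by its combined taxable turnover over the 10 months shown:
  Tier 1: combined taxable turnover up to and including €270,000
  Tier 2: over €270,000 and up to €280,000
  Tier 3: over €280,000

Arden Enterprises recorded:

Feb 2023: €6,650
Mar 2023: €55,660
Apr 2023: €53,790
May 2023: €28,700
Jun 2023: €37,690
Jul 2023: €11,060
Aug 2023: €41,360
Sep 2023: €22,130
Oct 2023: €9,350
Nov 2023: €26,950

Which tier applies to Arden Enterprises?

Tier 3

Combined taxable turnover: €6,650 + €55,660 + €53,790 + €28,700 + €37,690 + €11,060 + €41,360 + €22,130 + €9,350 + €26,950 = €293,340.
€293,340 > €280,000, so Tier 3 applies.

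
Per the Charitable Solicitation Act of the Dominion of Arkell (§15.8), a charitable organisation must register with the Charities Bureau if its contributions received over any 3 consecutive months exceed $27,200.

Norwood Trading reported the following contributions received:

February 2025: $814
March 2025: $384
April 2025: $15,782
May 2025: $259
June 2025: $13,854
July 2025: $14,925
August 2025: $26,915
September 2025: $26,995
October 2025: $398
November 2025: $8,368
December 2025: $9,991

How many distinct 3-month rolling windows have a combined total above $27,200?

6

February 2025–April 2025: $814 + $384 + $15,782 = $16,980 (under)
March 2025–May 2025: $384 + $15,782 + $259 = $16,425 (under)
April 2025–June 2025: $15,782 + $259 + $13,854 = $29,895 (over)
May 2025–July 2025: $259 + $13,854 + $14,925 = $29,038 (over)
June 2025–August 2025: $13,854 + $14,925 + $26,915 = $55,694 (over)
July 2025–September 2025: $14,925 + $26,915 + $26,995 = $68,835 (over)
August 2025–October 2025: $26,915 + $26,995 + $398 = $54,308 (over)
September 2025–November 2025: $26,995 + $398 + $8,368 = $35,761 (over)
October 2025–December 2025: $398 + $8,368 + $9,991 = $18,757 (under)
6 windows exceed the threshold.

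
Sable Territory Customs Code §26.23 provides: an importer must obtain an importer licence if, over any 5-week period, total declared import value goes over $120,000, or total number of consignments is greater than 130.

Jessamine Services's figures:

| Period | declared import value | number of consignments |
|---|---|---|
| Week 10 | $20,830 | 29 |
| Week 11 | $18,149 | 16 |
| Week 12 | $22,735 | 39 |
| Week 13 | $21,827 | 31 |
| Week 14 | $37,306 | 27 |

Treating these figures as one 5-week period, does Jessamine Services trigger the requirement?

Yes

Total declared import value: $20,830 + $18,149 + $22,735 + $21,827 + $37,306 = $120,847 (> $120,000).
Total number of consignments: 29 + 16 + 39 + 31 + 27 = 142 (> 130).
The test is 'or': at least one threshold is exceeded.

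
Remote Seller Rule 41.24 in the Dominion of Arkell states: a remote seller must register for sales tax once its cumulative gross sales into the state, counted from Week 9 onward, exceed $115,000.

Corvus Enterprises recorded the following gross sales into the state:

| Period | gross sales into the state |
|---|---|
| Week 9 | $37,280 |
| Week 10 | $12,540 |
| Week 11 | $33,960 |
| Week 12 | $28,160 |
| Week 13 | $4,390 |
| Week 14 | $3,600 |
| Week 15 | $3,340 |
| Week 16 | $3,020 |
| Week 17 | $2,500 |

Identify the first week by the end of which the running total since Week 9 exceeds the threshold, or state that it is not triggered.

Week 13

Through Week 9: $37,280
Through Week 10: $49,820
Through Week 11: $83,780
Through Week 12: $111,940
Through Week 13: $116,330 ← exceeds threshold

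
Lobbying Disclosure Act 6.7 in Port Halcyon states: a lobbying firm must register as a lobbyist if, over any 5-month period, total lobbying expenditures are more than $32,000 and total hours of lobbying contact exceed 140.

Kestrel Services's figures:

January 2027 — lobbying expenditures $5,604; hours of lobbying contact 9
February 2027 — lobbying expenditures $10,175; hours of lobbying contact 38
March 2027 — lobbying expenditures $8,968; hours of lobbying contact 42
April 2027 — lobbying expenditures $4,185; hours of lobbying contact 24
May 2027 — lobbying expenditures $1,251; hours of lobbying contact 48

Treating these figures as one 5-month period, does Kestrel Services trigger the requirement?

No

Total lobbying expenditures: $5,604 + $10,175 + $8,968 + $4,185 + $1,251 = $30,183 (≤ $32,000).
Total hours of lobbying contact: 9 + 38 + 42 + 24 + 48 = 161 (> 140).
The test is 'and': the rule requires both, and at least one is not exceeded.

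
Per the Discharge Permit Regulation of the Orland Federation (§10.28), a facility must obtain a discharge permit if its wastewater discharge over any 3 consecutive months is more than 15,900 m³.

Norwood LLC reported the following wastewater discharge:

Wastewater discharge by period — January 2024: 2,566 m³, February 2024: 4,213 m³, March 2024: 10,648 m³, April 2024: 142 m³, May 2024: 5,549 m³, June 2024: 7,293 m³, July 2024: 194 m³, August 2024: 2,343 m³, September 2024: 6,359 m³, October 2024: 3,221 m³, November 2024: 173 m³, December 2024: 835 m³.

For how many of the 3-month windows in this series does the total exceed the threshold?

2

January 2024–March 2024: 2,566 m³ + 4,213 m³ + 10,648 m³ = 17,427 m³ (over)
February 2024–April 2024: 4,213 m³ + 10,648 m³ + 142 m³ = 15,003 m³ (under)
March 2024–May 2024: 10,648 m³ + 142 m³ + 5,549 m³ = 16,339 m³ (over)
April 2024–June 2024: 142 m³ + 5,549 m³ + 7,293 m³ = 12,984 m³ (under)
May 2024–July 2024: 5,549 m³ + 7,293 m³ + 194 m³ = 13,036 m³ (under)
June 2024–August 2024: 7,293 m³ + 194 m³ + 2,343 m³ = 9,830 m³ (under)
July 2024–September 2024: 194 m³ + 2,343 m³ + 6,359 m³ = 8,896 m³ (under)
August 2024–October 2024: 2,343 m³ + 6,359 m³ + 3,221 m³ = 11,923 m³ (under)
September 2024–November 2024: 6,359 m³ + 3,221 m³ + 173 m³ = 9,753 m³ (under)
October 2024–December 2024: 3,221 m³ + 173 m³ + 835 m³ = 4,229 m³ (under)
2 windows exceed the threshold.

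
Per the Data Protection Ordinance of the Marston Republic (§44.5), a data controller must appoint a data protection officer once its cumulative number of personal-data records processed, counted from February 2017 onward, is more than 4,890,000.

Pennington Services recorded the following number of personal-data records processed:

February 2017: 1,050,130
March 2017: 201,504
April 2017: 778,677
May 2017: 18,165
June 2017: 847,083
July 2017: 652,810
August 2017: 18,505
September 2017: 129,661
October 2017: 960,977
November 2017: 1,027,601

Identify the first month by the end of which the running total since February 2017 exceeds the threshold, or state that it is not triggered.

November 2017

Through February 2017: 1,050,130
Through March 2017: 1,251,634
Through April 2017: 2,030,311
Through May 2017: 2,048,476
Through June 2017: 2,895,559
Through July 2017: 3,548,369
Through August 2017: 3,566,874
Through September 2017: 3,696,535
Through October 2017: 4,657,512
Through November 2017: 5,685,113 ← exceeds threshold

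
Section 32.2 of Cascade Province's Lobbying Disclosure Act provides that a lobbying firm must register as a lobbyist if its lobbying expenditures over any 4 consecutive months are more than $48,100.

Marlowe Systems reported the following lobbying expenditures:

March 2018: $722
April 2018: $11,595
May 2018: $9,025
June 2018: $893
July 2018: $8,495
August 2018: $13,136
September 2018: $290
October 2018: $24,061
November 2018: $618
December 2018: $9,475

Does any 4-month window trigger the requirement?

No

March 2018–June 2018: $722 + $11,595 + $9,025 + $893 = $22,235 (under)
April 2018–July 2018: $11,595 + $9,025 + $893 + $8,495 = $30,008 (under)
May 2018–August 2018: $9,025 + $893 + $8,495 + $13,136 = $31,549 (under)
June 2018–September 2018: $893 + $8,495 + $13,136 + $290 = $22,814 (under)
July 2018–October 2018: $8,495 + $13,136 + $290 + $24,061 = $45,982 (under)
August 2018–November 2018: $13,136 + $290 + $24,061 + $618 = $38,105 (under)
September 2018–December 2018: $290 + $24,061 + $618 + $9,475 = $34,444 (under)
No window exceeds $48,100.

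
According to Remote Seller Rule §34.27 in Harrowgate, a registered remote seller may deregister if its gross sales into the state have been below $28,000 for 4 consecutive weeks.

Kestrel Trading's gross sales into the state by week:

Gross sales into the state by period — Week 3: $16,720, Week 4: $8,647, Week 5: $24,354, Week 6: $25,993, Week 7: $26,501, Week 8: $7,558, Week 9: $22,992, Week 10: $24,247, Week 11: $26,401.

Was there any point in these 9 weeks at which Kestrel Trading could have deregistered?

Yes

Weeks below $28,000: Week 3, Week 4, Week 5, Week 6, Week 7, Week 8, Week 9, Week 10, Week 11.
Longest run of consecutive weeks below the threshold: 9.
9 ≥ 4, so Kestrel Trading became eligible.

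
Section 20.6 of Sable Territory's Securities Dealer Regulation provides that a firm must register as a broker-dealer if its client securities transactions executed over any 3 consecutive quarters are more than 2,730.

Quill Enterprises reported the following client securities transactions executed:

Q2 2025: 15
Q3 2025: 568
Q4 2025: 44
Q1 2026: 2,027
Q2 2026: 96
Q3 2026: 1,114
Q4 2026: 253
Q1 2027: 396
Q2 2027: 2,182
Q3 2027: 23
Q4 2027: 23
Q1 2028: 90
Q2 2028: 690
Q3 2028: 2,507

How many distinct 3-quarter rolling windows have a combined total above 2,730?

3

Q2 2025–Q4 2025: 15 + 568 + 44 = 627 (under)
Q3 2025–Q1 2026: 568 + 44 + 2,027 = 2,639 (under)
Q4 2025–Q2 2026: 44 + 2,027 + 96 = 2,167 (under)
Q1 2026–Q3 2026: 2,027 + 96 + 1,114 = 3,237 (over)
Q2 2026–Q4 2026: 96 + 1,114 + 253 = 1,463 (under)
Q3 2026–Q1 2027: 1,114 + 253 + 396 = 1,763 (under)
Q4 2026–Q2 2027: 253 + 396 + 2,182 = 2,831 (over)
Q1 2027–Q3 2027: 396 + 2,182 + 23 = 2,601 (under)
Q2 2027–Q4 2027: 2,182 + 23 + 23 = 2,228 (under)
Q3 2027–Q1 2028: 23 + 23 + 90 = 136 (under)
Q4 2027–Q2 2028: 23 + 90 + 690 = 803 (under)
Q1 2028–Q3 2028: 90 + 690 + 2,507 = 3,287 (over)
3 windows exceed the threshold.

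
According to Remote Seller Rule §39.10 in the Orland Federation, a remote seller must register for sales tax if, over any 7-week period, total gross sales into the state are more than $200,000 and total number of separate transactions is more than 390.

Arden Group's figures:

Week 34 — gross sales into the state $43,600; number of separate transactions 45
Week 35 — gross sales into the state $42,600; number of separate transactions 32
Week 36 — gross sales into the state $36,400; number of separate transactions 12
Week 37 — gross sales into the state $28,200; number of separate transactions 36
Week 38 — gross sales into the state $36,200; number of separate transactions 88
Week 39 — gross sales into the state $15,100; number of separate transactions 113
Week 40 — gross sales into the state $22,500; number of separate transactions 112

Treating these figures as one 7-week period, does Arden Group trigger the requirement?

Total gross sales into the state: $43,600 + $42,600 + $36,400 + $28,200 + $36,200 + $15,100 + $22,500 = $224,600 (> $200,000).
Total number of separate transactions: 45 + 32 + 12 + 36 + 88 + 113 + 112 = 438 (> 390).
The test is 'and': both thresholds are exceeded.

Yes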